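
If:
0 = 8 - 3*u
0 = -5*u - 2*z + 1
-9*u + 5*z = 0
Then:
No Solution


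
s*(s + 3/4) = s^2 + 3*s/4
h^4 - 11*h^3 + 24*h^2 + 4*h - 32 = (h - 8)*(h - 2)^2*(h + 1)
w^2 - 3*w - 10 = (w - 5)*(w + 2)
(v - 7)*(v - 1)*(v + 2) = v^3 - 6*v^2 - 9*v + 14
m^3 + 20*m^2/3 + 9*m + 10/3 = (m + 2/3)*(m + 1)*(m + 5)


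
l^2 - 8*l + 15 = (l - 5)*(l - 3)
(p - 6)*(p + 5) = p^2 - p - 30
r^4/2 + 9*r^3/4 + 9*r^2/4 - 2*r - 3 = (r/2 + 1)*(r - 1)*(r + 3/2)*(r + 2)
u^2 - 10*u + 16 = (u - 8)*(u - 2)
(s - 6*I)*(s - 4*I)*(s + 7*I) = s^3 - 3*I*s^2 + 46*s - 168*I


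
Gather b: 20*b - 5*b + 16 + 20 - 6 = 15*b + 30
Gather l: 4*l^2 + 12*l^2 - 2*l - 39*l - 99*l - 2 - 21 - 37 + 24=16*l^2 - 140*l - 36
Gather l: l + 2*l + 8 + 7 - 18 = 3*l - 3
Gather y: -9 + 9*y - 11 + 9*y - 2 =18*y - 22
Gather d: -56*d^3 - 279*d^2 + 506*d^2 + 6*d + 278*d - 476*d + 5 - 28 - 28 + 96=-56*d^3 + 227*d^2 - 192*d + 45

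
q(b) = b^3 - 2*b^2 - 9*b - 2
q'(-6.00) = 123.00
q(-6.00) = -236.00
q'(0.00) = -9.00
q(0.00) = -2.00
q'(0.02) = -9.08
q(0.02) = -2.18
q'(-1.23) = 0.46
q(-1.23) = 4.18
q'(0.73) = -10.32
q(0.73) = -9.25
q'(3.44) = 12.74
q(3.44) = -15.92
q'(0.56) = -10.30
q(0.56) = -7.49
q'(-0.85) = -3.43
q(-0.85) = 3.59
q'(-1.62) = 5.35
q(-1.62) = 3.08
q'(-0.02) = -8.92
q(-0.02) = -1.82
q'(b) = 3*b^2 - 4*b - 9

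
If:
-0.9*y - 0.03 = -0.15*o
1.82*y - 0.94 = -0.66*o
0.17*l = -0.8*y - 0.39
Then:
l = -2.95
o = 1.04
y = 0.14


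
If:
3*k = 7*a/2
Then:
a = 6*k/7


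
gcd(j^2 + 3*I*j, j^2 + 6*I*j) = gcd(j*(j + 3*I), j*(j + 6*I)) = j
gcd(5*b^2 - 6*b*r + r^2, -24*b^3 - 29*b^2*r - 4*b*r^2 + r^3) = 1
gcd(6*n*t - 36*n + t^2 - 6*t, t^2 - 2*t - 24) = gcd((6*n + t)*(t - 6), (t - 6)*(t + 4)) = t - 6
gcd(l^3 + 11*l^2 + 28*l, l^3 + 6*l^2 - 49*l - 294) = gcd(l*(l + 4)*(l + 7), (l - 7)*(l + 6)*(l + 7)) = l + 7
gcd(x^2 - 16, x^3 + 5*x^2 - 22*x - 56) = x - 4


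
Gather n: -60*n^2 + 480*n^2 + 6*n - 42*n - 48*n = 420*n^2 - 84*n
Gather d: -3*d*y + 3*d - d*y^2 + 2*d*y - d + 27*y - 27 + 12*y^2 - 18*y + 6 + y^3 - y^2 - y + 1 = d*(-y^2 - y + 2) + y^3 + 11*y^2 + 8*y - 20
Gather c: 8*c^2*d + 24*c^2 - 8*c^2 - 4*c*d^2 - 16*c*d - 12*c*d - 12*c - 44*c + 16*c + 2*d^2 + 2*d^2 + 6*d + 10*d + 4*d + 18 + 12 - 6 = c^2*(8*d + 16) + c*(-4*d^2 - 28*d - 40) + 4*d^2 + 20*d + 24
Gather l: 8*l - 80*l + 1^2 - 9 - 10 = -72*l - 18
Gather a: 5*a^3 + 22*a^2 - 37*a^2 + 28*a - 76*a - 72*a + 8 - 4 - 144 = 5*a^3 - 15*a^2 - 120*a - 140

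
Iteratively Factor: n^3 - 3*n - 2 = (n + 1)*(n^2 - n - 2) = (n - 2)*(n + 1)*(n + 1)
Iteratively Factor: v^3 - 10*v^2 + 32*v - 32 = (v - 2)*(v^2 - 8*v + 16) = (v - 4)*(v - 2)*(v - 4)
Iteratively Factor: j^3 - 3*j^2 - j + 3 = (j + 1)*(j^2 - 4*j + 3) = (j - 1)*(j + 1)*(j - 3)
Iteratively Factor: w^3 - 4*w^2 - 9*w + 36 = (w - 3)*(w^2 - w - 12) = (w - 3)*(w + 3)*(w - 4)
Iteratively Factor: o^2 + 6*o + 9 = (o + 3)*(o + 3)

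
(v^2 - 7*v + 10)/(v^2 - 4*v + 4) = (v - 5)/(v - 2)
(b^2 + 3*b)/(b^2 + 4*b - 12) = b*(b + 3)/(b^2 + 4*b - 12)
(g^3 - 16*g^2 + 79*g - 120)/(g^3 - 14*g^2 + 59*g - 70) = (g^2 - 11*g + 24)/(g^2 - 9*g + 14)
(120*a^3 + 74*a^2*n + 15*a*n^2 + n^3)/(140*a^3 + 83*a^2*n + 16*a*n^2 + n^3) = (6*a + n)/(7*a + n)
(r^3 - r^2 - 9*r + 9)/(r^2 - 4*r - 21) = (r^2 - 4*r + 3)/(r - 7)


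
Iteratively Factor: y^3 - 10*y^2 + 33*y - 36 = (y - 4)*(y^2 - 6*y + 9) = (y - 4)*(y - 3)*(y - 3)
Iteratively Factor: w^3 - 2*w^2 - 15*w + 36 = (w + 4)*(w^2 - 6*w + 9) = (w - 3)*(w + 4)*(w - 3)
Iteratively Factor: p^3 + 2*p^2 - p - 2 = (p - 1)*(p^2 + 3*p + 2) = (p - 1)*(p + 2)*(p + 1)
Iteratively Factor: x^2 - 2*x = (x - 2)*(x)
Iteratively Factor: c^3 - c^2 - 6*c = (c + 2)*(c^2 - 3*c) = c*(c + 2)*(c - 3)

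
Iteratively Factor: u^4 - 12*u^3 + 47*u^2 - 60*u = (u - 3)*(u^3 - 9*u^2 + 20*u) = (u - 4)*(u - 3)*(u^2 - 5*u) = (u - 5)*(u - 4)*(u - 3)*(u)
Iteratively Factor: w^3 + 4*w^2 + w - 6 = (w + 3)*(w^2 + w - 2) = (w + 2)*(w + 3)*(w - 1)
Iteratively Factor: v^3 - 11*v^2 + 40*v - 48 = (v - 4)*(v^2 - 7*v + 12) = (v - 4)^2*(v - 3)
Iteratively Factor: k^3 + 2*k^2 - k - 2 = (k + 1)*(k^2 + k - 2) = (k + 1)*(k + 2)*(k - 1)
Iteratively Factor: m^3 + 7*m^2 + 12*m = (m + 4)*(m^2 + 3*m) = m*(m + 4)*(m + 3)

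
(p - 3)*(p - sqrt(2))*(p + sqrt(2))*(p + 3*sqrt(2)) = p^4 - 3*p^3 + 3*sqrt(2)*p^3 - 9*sqrt(2)*p^2 - 2*p^2 - 6*sqrt(2)*p + 6*p + 18*sqrt(2)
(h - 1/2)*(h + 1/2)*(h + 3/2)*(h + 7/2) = h^4 + 5*h^3 + 5*h^2 - 5*h/4 - 21/16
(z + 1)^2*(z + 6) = z^3 + 8*z^2 + 13*z + 6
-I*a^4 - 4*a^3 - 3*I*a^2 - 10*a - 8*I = (a - 4*I)*(a - 2*I)*(a + I)*(-I*a + 1)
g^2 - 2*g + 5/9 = (g - 5/3)*(g - 1/3)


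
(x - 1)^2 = x^2 - 2*x + 1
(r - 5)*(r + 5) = r^2 - 25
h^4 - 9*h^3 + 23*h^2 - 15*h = h*(h - 5)*(h - 3)*(h - 1)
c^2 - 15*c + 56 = (c - 8)*(c - 7)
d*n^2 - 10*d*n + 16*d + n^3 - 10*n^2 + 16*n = (d + n)*(n - 8)*(n - 2)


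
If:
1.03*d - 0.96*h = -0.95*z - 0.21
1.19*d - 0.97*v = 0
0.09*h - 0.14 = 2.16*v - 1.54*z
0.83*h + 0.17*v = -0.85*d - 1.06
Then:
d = -0.40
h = -0.76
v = -0.49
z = -0.56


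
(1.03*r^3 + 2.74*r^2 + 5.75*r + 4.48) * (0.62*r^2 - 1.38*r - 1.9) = 0.6386*r^5 + 0.2774*r^4 - 2.1732*r^3 - 10.3634*r^2 - 17.1074*r - 8.512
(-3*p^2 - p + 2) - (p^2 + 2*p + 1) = -4*p^2 - 3*p + 1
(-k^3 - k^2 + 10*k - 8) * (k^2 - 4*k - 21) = -k^5 + 3*k^4 + 35*k^3 - 27*k^2 - 178*k + 168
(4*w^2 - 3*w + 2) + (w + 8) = 4*w^2 - 2*w + 10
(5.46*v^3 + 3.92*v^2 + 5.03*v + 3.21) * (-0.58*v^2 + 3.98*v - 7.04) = -3.1668*v^5 + 19.4572*v^4 - 25.7542*v^3 - 9.4392*v^2 - 22.6354*v - 22.5984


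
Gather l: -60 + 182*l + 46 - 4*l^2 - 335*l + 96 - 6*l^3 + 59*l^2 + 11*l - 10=-6*l^3 + 55*l^2 - 142*l + 72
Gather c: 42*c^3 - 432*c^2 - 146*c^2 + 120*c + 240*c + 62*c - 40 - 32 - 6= 42*c^3 - 578*c^2 + 422*c - 78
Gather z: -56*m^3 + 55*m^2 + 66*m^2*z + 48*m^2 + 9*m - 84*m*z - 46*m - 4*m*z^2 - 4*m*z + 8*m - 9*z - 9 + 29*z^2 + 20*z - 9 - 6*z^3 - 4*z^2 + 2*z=-56*m^3 + 103*m^2 - 29*m - 6*z^3 + z^2*(25 - 4*m) + z*(66*m^2 - 88*m + 13) - 18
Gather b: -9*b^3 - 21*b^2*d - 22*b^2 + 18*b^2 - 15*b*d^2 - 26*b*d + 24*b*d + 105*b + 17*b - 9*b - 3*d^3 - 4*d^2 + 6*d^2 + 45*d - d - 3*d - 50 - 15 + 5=-9*b^3 + b^2*(-21*d - 4) + b*(-15*d^2 - 2*d + 113) - 3*d^3 + 2*d^2 + 41*d - 60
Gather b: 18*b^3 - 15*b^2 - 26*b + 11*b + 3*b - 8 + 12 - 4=18*b^3 - 15*b^2 - 12*b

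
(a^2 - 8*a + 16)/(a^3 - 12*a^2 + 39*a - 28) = (a - 4)/(a^2 - 8*a + 7)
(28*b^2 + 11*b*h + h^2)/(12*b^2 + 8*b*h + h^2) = (28*b^2 + 11*b*h + h^2)/(12*b^2 + 8*b*h + h^2)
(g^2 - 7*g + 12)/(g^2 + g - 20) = (g - 3)/(g + 5)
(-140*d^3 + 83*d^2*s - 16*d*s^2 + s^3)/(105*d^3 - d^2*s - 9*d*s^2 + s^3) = (-4*d + s)/(3*d + s)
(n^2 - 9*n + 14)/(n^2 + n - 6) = (n - 7)/(n + 3)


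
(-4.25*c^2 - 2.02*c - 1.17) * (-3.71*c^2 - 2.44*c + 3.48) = 15.7675*c^4 + 17.8642*c^3 - 5.5205*c^2 - 4.1748*c - 4.0716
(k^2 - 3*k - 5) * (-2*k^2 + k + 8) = -2*k^4 + 7*k^3 + 15*k^2 - 29*k - 40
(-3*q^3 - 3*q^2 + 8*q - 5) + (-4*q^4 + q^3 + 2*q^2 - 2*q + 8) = -4*q^4 - 2*q^3 - q^2 + 6*q + 3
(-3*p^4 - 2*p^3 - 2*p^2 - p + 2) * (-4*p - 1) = 12*p^5 + 11*p^4 + 10*p^3 + 6*p^2 - 7*p - 2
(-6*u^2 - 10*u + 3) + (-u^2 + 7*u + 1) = -7*u^2 - 3*u + 4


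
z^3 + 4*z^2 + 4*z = z*(z + 2)^2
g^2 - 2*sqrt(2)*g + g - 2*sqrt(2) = (g + 1)*(g - 2*sqrt(2))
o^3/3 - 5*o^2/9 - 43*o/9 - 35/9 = (o/3 + 1/3)*(o - 5)*(o + 7/3)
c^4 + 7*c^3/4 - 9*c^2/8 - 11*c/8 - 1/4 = (c - 1)*(c + 1/4)*(c + 1/2)*(c + 2)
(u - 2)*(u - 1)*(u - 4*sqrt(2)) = u^3 - 4*sqrt(2)*u^2 - 3*u^2 + 2*u + 12*sqrt(2)*u - 8*sqrt(2)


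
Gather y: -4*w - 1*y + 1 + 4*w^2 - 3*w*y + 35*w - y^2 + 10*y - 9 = 4*w^2 + 31*w - y^2 + y*(9 - 3*w) - 8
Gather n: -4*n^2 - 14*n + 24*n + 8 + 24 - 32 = -4*n^2 + 10*n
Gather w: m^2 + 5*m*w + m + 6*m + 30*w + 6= m^2 + 7*m + w*(5*m + 30) + 6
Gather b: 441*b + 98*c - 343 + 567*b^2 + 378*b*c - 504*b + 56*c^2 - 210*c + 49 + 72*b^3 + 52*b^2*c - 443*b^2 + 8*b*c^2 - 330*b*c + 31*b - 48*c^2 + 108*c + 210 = 72*b^3 + b^2*(52*c + 124) + b*(8*c^2 + 48*c - 32) + 8*c^2 - 4*c - 84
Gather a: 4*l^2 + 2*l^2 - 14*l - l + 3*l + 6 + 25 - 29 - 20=6*l^2 - 12*l - 18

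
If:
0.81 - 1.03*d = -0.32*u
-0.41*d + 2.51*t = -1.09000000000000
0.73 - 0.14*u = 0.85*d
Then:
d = 0.83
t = -0.30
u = 0.15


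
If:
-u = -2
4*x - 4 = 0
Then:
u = 2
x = 1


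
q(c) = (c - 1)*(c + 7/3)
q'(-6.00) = -10.67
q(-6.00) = 25.67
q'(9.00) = 19.33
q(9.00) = 90.67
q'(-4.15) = -6.97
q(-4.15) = 9.36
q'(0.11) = 1.55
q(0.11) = -2.17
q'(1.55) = 4.43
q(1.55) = 2.14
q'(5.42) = 12.17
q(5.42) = 34.27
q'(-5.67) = -10.01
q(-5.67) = 22.26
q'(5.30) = 11.93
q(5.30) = 32.82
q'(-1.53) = -1.73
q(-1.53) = -2.03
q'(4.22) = 9.77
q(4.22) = 21.10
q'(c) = 2*c + 4/3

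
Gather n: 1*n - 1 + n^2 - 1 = n^2 + n - 2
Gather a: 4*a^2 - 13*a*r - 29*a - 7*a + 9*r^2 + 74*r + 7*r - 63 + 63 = 4*a^2 + a*(-13*r - 36) + 9*r^2 + 81*r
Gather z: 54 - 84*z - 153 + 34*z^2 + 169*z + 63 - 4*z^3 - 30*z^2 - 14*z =-4*z^3 + 4*z^2 + 71*z - 36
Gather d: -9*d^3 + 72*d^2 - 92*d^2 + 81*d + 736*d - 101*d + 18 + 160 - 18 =-9*d^3 - 20*d^2 + 716*d + 160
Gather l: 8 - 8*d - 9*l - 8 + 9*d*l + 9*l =9*d*l - 8*d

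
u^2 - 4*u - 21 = (u - 7)*(u + 3)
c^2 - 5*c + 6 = (c - 3)*(c - 2)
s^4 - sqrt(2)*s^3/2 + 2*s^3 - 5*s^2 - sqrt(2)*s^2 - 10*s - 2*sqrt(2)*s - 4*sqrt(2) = (s - 2*sqrt(2))*(s + sqrt(2))*(sqrt(2)*s/2 + sqrt(2))*(sqrt(2)*s + 1)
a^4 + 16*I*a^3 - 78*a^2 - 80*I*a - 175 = (a - I)*(a + 5*I)^2*(a + 7*I)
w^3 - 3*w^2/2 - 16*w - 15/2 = (w - 5)*(w + 1/2)*(w + 3)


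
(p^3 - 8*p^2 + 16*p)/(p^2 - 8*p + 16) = p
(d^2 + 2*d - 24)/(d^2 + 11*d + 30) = (d - 4)/(d + 5)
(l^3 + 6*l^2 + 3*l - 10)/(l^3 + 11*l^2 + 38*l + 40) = (l - 1)/(l + 4)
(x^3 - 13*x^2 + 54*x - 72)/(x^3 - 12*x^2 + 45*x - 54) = (x - 4)/(x - 3)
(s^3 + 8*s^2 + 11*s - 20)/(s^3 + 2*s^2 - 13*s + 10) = (s + 4)/(s - 2)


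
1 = 1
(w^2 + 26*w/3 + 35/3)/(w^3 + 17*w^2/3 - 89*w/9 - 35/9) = 3*(3*w + 5)/(9*w^2 - 12*w - 5)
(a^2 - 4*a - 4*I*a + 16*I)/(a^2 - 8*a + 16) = (a - 4*I)/(a - 4)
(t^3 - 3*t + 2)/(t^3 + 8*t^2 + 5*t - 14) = (t - 1)/(t + 7)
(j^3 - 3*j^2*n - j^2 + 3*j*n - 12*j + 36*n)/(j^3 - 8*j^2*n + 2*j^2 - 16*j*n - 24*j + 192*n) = (j^2 - 3*j*n + 3*j - 9*n)/(j^2 - 8*j*n + 6*j - 48*n)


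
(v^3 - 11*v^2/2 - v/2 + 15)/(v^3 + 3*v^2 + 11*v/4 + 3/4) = 2*(v^2 - 7*v + 10)/(2*v^2 + 3*v + 1)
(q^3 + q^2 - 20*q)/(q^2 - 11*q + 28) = q*(q + 5)/(q - 7)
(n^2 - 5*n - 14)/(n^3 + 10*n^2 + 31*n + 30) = (n - 7)/(n^2 + 8*n + 15)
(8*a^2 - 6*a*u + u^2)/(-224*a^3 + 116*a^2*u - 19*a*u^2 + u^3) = (-2*a + u)/(56*a^2 - 15*a*u + u^2)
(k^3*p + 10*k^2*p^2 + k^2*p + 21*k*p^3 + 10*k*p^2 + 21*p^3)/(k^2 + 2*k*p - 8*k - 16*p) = p*(k^3 + 10*k^2*p + k^2 + 21*k*p^2 + 10*k*p + 21*p^2)/(k^2 + 2*k*p - 8*k - 16*p)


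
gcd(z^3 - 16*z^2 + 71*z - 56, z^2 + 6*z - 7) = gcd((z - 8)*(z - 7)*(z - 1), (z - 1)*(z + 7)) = z - 1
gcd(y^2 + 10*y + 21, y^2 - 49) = y + 7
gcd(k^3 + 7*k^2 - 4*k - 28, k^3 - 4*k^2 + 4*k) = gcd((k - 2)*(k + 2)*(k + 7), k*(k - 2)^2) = k - 2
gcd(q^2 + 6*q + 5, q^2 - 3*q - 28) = 1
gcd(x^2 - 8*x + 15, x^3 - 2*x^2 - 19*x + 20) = x - 5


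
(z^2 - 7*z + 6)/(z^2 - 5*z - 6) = (z - 1)/(z + 1)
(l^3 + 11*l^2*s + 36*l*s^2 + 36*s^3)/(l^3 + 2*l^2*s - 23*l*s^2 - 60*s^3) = (-l^2 - 8*l*s - 12*s^2)/(-l^2 + l*s + 20*s^2)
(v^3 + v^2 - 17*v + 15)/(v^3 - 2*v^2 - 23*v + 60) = (v - 1)/(v - 4)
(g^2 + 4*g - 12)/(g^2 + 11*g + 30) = (g - 2)/(g + 5)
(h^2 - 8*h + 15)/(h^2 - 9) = (h - 5)/(h + 3)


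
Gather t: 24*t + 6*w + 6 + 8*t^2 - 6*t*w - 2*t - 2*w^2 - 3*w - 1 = 8*t^2 + t*(22 - 6*w) - 2*w^2 + 3*w + 5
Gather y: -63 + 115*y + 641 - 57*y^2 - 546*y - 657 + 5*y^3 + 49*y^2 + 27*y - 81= 5*y^3 - 8*y^2 - 404*y - 160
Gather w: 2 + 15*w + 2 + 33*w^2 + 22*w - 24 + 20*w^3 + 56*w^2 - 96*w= 20*w^3 + 89*w^2 - 59*w - 20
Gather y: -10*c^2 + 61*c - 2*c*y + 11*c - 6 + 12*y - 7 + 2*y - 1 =-10*c^2 + 72*c + y*(14 - 2*c) - 14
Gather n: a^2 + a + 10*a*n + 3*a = a^2 + 10*a*n + 4*a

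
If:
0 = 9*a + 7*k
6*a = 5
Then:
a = 5/6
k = -15/14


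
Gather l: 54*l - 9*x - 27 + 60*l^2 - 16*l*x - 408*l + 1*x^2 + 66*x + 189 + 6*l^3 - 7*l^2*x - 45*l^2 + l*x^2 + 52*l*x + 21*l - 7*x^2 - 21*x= 6*l^3 + l^2*(15 - 7*x) + l*(x^2 + 36*x - 333) - 6*x^2 + 36*x + 162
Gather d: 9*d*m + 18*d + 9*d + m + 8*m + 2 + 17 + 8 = d*(9*m + 27) + 9*m + 27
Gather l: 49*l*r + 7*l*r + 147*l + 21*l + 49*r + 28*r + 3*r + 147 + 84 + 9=l*(56*r + 168) + 80*r + 240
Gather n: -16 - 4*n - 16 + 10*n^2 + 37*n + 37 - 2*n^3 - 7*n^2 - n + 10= -2*n^3 + 3*n^2 + 32*n + 15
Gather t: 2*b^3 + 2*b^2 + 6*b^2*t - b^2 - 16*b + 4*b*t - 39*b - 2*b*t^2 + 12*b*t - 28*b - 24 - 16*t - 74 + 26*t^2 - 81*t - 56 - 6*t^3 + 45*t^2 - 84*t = 2*b^3 + b^2 - 83*b - 6*t^3 + t^2*(71 - 2*b) + t*(6*b^2 + 16*b - 181) - 154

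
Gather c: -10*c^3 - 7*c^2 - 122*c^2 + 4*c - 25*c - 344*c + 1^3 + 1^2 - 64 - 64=-10*c^3 - 129*c^2 - 365*c - 126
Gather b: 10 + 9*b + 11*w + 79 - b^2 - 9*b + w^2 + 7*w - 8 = -b^2 + w^2 + 18*w + 81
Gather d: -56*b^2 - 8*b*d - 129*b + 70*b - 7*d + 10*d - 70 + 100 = -56*b^2 - 59*b + d*(3 - 8*b) + 30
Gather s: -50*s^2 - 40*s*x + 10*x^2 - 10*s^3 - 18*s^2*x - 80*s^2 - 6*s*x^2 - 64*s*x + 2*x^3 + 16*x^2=-10*s^3 + s^2*(-18*x - 130) + s*(-6*x^2 - 104*x) + 2*x^3 + 26*x^2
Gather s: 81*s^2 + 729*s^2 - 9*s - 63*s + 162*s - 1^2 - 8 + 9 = 810*s^2 + 90*s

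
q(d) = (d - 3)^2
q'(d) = 2*d - 6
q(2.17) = 0.69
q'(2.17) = -1.66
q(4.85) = 3.42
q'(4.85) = 3.70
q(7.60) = 21.16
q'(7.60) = 9.20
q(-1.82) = 23.23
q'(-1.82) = -9.64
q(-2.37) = 28.84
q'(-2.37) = -10.74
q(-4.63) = 58.22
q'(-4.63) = -15.26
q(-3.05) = 36.60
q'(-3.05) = -12.10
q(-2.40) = 29.16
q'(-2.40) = -10.80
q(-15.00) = 324.00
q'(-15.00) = -36.00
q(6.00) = 9.00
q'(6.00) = 6.00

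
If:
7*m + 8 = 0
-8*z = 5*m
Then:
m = -8/7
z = 5/7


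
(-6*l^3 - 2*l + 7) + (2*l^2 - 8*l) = -6*l^3 + 2*l^2 - 10*l + 7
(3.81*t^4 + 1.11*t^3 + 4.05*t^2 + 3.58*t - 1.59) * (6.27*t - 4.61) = 23.8887*t^5 - 10.6044*t^4 + 20.2764*t^3 + 3.7761*t^2 - 26.4731*t + 7.3299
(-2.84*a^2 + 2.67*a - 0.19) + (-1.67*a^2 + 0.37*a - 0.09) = -4.51*a^2 + 3.04*a - 0.28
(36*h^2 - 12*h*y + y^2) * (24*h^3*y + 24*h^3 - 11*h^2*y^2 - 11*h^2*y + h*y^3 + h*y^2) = 864*h^5*y + 864*h^5 - 684*h^4*y^2 - 684*h^4*y + 192*h^3*y^3 + 192*h^3*y^2 - 23*h^2*y^4 - 23*h^2*y^3 + h*y^5 + h*y^4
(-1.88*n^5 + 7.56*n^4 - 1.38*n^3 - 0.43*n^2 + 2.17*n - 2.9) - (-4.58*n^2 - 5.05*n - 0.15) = -1.88*n^5 + 7.56*n^4 - 1.38*n^3 + 4.15*n^2 + 7.22*n - 2.75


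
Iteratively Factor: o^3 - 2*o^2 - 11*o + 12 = (o - 4)*(o^2 + 2*o - 3) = (o - 4)*(o + 3)*(o - 1)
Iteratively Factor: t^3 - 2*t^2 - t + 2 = (t - 1)*(t^2 - t - 2) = (t - 1)*(t + 1)*(t - 2)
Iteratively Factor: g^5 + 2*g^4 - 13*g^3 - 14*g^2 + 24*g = (g)*(g^4 + 2*g^3 - 13*g^2 - 14*g + 24) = g*(g + 4)*(g^3 - 2*g^2 - 5*g + 6) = g*(g + 2)*(g + 4)*(g^2 - 4*g + 3) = g*(g - 1)*(g + 2)*(g + 4)*(g - 3)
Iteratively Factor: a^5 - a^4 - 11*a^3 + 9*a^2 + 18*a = (a + 1)*(a^4 - 2*a^3 - 9*a^2 + 18*a) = (a - 3)*(a + 1)*(a^3 + a^2 - 6*a) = (a - 3)*(a + 1)*(a + 3)*(a^2 - 2*a) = (a - 3)*(a - 2)*(a + 1)*(a + 3)*(a)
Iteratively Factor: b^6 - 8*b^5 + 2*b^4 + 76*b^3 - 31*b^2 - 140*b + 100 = (b - 5)*(b^5 - 3*b^4 - 13*b^3 + 11*b^2 + 24*b - 20) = (b - 5)*(b + 2)*(b^4 - 5*b^3 - 3*b^2 + 17*b - 10) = (b - 5)*(b + 2)^2*(b^3 - 7*b^2 + 11*b - 5) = (b - 5)*(b - 1)*(b + 2)^2*(b^2 - 6*b + 5) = (b - 5)^2*(b - 1)*(b + 2)^2*(b - 1)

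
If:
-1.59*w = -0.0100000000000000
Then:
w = 0.01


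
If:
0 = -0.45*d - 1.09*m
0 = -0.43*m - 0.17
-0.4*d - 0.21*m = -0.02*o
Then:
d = 0.96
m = -0.40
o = 15.00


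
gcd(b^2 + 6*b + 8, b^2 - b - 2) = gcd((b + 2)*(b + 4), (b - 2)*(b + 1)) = 1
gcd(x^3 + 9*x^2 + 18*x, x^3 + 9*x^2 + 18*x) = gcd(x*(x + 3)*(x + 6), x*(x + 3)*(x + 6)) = x^3 + 9*x^2 + 18*x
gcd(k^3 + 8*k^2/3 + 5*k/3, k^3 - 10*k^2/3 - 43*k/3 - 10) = k^2 + 8*k/3 + 5/3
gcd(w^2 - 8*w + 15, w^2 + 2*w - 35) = w - 5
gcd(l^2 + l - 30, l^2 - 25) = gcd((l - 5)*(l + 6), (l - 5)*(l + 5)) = l - 5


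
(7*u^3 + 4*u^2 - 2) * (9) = 63*u^3 + 36*u^2 - 18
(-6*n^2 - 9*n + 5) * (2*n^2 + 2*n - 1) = -12*n^4 - 30*n^3 - 2*n^2 + 19*n - 5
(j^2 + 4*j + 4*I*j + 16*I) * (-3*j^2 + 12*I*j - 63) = -3*j^4 - 12*j^3 - 111*j^2 - 444*j - 252*I*j - 1008*I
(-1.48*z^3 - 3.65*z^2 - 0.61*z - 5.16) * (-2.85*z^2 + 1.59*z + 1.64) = 4.218*z^5 + 8.0493*z^4 - 6.4922*z^3 + 7.7501*z^2 - 9.2048*z - 8.4624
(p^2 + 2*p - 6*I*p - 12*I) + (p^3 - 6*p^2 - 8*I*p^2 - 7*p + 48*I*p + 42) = p^3 - 5*p^2 - 8*I*p^2 - 5*p + 42*I*p + 42 - 12*I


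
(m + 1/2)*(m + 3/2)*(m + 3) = m^3 + 5*m^2 + 27*m/4 + 9/4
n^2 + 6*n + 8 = (n + 2)*(n + 4)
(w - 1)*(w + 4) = w^2 + 3*w - 4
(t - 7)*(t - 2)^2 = t^3 - 11*t^2 + 32*t - 28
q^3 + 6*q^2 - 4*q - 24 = (q - 2)*(q + 2)*(q + 6)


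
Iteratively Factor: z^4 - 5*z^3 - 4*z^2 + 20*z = (z - 2)*(z^3 - 3*z^2 - 10*z) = (z - 2)*(z + 2)*(z^2 - 5*z) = z*(z - 2)*(z + 2)*(z - 5)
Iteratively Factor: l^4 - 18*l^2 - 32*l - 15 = (l + 3)*(l^3 - 3*l^2 - 9*l - 5) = (l - 5)*(l + 3)*(l^2 + 2*l + 1) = (l - 5)*(l + 1)*(l + 3)*(l + 1)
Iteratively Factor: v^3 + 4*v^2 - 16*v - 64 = (v + 4)*(v^2 - 16) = (v + 4)^2*(v - 4)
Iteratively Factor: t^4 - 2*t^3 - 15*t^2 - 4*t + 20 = (t - 5)*(t^3 + 3*t^2 - 4) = (t - 5)*(t + 2)*(t^2 + t - 2) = (t - 5)*(t + 2)^2*(t - 1)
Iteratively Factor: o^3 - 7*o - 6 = (o + 1)*(o^2 - o - 6) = (o + 1)*(o + 2)*(o - 3)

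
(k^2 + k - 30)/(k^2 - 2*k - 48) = (k - 5)/(k - 8)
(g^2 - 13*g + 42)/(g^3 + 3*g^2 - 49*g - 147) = (g - 6)/(g^2 + 10*g + 21)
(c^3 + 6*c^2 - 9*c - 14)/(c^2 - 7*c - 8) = (c^2 + 5*c - 14)/(c - 8)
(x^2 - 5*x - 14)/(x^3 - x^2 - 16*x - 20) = (x - 7)/(x^2 - 3*x - 10)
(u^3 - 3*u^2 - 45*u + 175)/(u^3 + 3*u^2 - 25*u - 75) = (u^2 + 2*u - 35)/(u^2 + 8*u + 15)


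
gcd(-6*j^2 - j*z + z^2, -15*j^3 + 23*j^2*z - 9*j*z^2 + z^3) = -3*j + z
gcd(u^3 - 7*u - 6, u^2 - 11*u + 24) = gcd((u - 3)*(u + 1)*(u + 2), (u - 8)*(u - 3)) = u - 3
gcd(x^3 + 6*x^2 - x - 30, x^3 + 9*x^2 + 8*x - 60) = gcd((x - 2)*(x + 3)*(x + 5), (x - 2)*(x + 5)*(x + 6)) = x^2 + 3*x - 10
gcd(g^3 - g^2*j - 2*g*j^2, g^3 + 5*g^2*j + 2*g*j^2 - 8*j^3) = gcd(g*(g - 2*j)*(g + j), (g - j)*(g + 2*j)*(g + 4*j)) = 1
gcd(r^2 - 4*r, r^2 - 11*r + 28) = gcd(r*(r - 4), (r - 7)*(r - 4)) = r - 4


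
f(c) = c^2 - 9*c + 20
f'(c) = 2*c - 9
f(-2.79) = 52.89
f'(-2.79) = -14.58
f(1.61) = 8.10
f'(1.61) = -5.78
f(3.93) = 0.07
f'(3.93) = -1.14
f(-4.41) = 79.14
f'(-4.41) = -17.82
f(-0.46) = 24.35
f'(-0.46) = -9.92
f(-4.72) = 84.76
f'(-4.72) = -18.44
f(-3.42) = 62.48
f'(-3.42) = -15.84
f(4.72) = -0.20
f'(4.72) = 0.44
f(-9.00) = 182.00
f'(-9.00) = -27.00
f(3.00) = 2.00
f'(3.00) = -3.00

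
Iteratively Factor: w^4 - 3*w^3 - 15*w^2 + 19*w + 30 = (w + 1)*(w^3 - 4*w^2 - 11*w + 30) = (w - 5)*(w + 1)*(w^2 + w - 6) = (w - 5)*(w - 2)*(w + 1)*(w + 3)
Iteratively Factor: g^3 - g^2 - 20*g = (g + 4)*(g^2 - 5*g) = g*(g + 4)*(g - 5)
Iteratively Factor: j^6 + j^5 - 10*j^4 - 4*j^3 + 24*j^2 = (j - 2)*(j^5 + 3*j^4 - 4*j^3 - 12*j^2) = (j - 2)^2*(j^4 + 5*j^3 + 6*j^2) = j*(j - 2)^2*(j^3 + 5*j^2 + 6*j) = j^2*(j - 2)^2*(j^2 + 5*j + 6) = j^2*(j - 2)^2*(j + 2)*(j + 3)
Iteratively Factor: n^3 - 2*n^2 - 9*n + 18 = (n + 3)*(n^2 - 5*n + 6) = (n - 3)*(n + 3)*(n - 2)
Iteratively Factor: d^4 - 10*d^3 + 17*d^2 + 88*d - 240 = (d - 4)*(d^3 - 6*d^2 - 7*d + 60) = (d - 4)^2*(d^2 - 2*d - 15) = (d - 5)*(d - 4)^2*(d + 3)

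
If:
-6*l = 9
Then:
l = -3/2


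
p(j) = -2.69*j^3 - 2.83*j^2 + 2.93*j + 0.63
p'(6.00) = -321.55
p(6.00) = -664.71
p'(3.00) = -86.68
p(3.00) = -88.68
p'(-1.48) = -6.37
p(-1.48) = -1.18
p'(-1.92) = -15.95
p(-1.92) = 3.61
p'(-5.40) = -201.83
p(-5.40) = 325.86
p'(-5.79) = -234.84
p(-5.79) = 410.93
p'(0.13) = 2.06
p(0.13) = 0.96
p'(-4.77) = -153.69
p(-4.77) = 214.21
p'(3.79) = -134.44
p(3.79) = -175.36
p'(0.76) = -6.03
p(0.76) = 0.04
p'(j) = -8.07*j^2 - 5.66*j + 2.93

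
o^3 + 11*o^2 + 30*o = o*(o + 5)*(o + 6)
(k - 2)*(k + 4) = k^2 + 2*k - 8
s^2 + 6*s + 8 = (s + 2)*(s + 4)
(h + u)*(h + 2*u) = h^2 + 3*h*u + 2*u^2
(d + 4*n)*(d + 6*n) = d^2 + 10*d*n + 24*n^2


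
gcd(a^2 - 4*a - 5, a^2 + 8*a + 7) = a + 1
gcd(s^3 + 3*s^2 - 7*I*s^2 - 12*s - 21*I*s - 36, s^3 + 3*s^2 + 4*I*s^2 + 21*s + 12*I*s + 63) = s^2 + s*(3 - 3*I) - 9*I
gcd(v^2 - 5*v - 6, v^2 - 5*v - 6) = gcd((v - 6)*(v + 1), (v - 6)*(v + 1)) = v^2 - 5*v - 6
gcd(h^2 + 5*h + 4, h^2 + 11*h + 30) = 1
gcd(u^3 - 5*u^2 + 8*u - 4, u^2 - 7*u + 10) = u - 2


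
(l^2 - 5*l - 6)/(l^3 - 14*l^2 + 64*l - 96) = (l + 1)/(l^2 - 8*l + 16)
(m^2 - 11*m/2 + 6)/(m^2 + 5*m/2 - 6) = (m - 4)/(m + 4)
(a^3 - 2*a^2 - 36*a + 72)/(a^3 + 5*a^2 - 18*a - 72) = (a^2 - 8*a + 12)/(a^2 - a - 12)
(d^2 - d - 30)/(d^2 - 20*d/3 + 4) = 3*(d + 5)/(3*d - 2)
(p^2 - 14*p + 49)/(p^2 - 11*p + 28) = (p - 7)/(p - 4)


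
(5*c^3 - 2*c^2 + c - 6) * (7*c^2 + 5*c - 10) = 35*c^5 + 11*c^4 - 53*c^3 - 17*c^2 - 40*c + 60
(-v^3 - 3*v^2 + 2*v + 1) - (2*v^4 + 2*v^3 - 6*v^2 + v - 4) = -2*v^4 - 3*v^3 + 3*v^2 + v + 5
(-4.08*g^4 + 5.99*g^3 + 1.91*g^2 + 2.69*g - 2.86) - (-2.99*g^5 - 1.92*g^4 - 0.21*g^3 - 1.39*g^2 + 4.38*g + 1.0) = 2.99*g^5 - 2.16*g^4 + 6.2*g^3 + 3.3*g^2 - 1.69*g - 3.86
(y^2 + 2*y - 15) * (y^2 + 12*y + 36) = y^4 + 14*y^3 + 45*y^2 - 108*y - 540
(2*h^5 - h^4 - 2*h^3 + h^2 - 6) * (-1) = -2*h^5 + h^4 + 2*h^3 - h^2 + 6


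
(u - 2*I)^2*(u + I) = u^3 - 3*I*u^2 - 4*I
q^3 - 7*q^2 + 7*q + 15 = (q - 5)*(q - 3)*(q + 1)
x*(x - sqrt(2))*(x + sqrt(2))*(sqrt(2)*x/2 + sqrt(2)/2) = sqrt(2)*x^4/2 + sqrt(2)*x^3/2 - sqrt(2)*x^2 - sqrt(2)*x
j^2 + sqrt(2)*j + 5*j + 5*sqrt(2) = (j + 5)*(j + sqrt(2))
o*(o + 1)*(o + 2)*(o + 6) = o^4 + 9*o^3 + 20*o^2 + 12*o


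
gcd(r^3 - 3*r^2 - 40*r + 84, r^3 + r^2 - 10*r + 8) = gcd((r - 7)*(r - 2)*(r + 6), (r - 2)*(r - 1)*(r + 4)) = r - 2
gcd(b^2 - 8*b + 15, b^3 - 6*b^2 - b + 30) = b^2 - 8*b + 15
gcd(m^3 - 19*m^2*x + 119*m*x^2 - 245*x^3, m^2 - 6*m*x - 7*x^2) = -m + 7*x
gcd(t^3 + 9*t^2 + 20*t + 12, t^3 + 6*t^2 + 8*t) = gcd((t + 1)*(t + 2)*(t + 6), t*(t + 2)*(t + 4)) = t + 2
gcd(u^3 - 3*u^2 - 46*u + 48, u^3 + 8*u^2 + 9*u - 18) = u^2 + 5*u - 6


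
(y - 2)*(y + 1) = y^2 - y - 2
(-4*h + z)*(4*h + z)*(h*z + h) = -16*h^3*z - 16*h^3 + h*z^3 + h*z^2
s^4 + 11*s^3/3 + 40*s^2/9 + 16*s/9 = s*(s + 1)*(s + 4/3)^2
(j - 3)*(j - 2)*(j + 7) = j^3 + 2*j^2 - 29*j + 42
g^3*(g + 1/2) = g^4 + g^3/2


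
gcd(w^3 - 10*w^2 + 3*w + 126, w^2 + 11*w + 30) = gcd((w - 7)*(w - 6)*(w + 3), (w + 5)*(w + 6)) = 1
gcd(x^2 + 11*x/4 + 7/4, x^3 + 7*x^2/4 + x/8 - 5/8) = x + 1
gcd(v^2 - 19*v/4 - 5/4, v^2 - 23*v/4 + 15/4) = v - 5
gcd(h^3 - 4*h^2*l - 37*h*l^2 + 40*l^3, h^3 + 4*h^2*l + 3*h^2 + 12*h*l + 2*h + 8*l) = 1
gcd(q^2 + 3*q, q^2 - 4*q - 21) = q + 3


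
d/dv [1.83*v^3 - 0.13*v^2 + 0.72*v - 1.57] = 5.49*v^2 - 0.26*v + 0.72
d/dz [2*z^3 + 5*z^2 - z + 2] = 6*z^2 + 10*z - 1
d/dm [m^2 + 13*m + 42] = 2*m + 13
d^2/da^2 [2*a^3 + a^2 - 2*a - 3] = 12*a + 2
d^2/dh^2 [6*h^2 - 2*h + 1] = 12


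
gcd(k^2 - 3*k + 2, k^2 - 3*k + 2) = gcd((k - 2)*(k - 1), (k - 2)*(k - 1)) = k^2 - 3*k + 2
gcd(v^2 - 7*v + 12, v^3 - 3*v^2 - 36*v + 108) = v - 3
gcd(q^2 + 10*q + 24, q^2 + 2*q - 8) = q + 4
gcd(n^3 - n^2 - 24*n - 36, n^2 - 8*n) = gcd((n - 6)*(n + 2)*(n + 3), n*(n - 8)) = 1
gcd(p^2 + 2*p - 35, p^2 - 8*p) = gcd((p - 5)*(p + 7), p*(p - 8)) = 1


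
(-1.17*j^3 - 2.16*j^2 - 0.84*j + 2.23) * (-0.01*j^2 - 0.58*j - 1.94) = 0.0117*j^5 + 0.7002*j^4 + 3.531*j^3 + 4.6553*j^2 + 0.3362*j - 4.3262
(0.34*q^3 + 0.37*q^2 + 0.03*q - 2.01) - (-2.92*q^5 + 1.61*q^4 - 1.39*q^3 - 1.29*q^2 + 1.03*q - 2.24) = 2.92*q^5 - 1.61*q^4 + 1.73*q^3 + 1.66*q^2 - 1.0*q + 0.23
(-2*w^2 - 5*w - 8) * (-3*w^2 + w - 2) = 6*w^4 + 13*w^3 + 23*w^2 + 2*w + 16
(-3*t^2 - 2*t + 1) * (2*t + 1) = -6*t^3 - 7*t^2 + 1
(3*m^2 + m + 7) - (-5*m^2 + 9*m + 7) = 8*m^2 - 8*m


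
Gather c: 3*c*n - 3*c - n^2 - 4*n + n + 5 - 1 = c*(3*n - 3) - n^2 - 3*n + 4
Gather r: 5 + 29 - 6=28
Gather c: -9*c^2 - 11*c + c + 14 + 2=-9*c^2 - 10*c + 16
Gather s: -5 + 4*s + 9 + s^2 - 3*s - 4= s^2 + s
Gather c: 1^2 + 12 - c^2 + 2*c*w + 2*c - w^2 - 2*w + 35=-c^2 + c*(2*w + 2) - w^2 - 2*w + 48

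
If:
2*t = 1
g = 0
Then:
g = 0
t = 1/2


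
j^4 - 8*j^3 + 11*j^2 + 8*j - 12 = (j - 6)*(j - 2)*(j - 1)*(j + 1)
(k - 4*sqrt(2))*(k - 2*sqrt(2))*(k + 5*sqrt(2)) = k^3 - sqrt(2)*k^2 - 44*k + 80*sqrt(2)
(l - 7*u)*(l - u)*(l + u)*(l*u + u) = l^4*u - 7*l^3*u^2 + l^3*u - l^2*u^3 - 7*l^2*u^2 + 7*l*u^4 - l*u^3 + 7*u^4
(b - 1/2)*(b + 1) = b^2 + b/2 - 1/2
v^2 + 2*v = v*(v + 2)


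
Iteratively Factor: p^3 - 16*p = (p)*(p^2 - 16) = p*(p - 4)*(p + 4)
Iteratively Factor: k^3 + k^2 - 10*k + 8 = (k - 2)*(k^2 + 3*k - 4) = (k - 2)*(k + 4)*(k - 1)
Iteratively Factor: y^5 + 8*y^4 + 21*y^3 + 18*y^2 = (y + 2)*(y^4 + 6*y^3 + 9*y^2) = y*(y + 2)*(y^3 + 6*y^2 + 9*y) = y^2*(y + 2)*(y^2 + 6*y + 9) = y^2*(y + 2)*(y + 3)*(y + 3)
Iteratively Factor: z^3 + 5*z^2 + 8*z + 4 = (z + 1)*(z^2 + 4*z + 4) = (z + 1)*(z + 2)*(z + 2)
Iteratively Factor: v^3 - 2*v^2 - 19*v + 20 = (v - 1)*(v^2 - v - 20) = (v - 1)*(v + 4)*(v - 5)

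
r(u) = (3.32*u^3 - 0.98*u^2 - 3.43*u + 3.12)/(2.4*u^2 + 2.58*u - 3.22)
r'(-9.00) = 1.34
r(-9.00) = -14.68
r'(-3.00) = -0.22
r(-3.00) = -7.99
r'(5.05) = 1.32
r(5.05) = 5.47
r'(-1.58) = -39.37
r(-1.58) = 5.37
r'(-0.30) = 0.20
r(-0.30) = -1.05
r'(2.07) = 1.11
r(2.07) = 1.71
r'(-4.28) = 1.01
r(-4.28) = -8.77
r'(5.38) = 1.33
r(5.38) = 5.91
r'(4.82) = 1.32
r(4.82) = 5.17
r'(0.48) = -2.41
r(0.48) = -1.13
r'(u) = (-4.8*u - 2.58)*(3.32*u^3 - 0.98*u^2 - 3.43*u + 3.12)/(2.4*u^2 + 2.58*u - 3.22)^2 + (9.96*u^2 - 1.96*u - 3.43)/(2.4*u^2 + 2.58*u - 3.22)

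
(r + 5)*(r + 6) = r^2 + 11*r + 30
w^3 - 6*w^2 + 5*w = w*(w - 5)*(w - 1)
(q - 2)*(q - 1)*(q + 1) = q^3 - 2*q^2 - q + 2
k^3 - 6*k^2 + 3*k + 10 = (k - 5)*(k - 2)*(k + 1)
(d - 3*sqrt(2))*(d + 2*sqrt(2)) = d^2 - sqrt(2)*d - 12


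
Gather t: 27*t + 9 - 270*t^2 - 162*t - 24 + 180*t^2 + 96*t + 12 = -90*t^2 - 39*t - 3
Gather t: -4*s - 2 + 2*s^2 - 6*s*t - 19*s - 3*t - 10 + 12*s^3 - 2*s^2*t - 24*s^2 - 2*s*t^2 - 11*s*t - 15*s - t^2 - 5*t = 12*s^3 - 22*s^2 - 38*s + t^2*(-2*s - 1) + t*(-2*s^2 - 17*s - 8) - 12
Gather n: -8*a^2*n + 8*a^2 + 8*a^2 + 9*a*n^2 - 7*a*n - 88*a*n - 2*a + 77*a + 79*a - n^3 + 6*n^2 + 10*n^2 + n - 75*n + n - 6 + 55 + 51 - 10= 16*a^2 + 154*a - n^3 + n^2*(9*a + 16) + n*(-8*a^2 - 95*a - 73) + 90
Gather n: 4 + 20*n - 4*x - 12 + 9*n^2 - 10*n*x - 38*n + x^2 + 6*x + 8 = 9*n^2 + n*(-10*x - 18) + x^2 + 2*x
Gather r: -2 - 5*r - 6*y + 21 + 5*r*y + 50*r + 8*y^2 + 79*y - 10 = r*(5*y + 45) + 8*y^2 + 73*y + 9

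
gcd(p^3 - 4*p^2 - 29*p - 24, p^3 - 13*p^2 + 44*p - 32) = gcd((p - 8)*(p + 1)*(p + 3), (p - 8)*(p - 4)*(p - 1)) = p - 8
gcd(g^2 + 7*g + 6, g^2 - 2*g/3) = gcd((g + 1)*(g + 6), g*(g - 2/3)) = 1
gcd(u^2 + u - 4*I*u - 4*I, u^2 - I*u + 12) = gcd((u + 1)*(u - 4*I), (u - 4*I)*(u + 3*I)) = u - 4*I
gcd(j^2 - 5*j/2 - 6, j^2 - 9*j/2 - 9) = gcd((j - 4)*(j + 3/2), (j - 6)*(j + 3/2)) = j + 3/2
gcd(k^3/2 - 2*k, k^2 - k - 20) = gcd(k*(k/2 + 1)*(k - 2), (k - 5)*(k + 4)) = 1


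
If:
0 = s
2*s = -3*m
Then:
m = 0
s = 0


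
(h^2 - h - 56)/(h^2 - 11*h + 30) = (h^2 - h - 56)/(h^2 - 11*h + 30)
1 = 1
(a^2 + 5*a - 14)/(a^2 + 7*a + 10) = (a^2 + 5*a - 14)/(a^2 + 7*a + 10)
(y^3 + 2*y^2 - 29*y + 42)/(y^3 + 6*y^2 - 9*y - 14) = (y - 3)/(y + 1)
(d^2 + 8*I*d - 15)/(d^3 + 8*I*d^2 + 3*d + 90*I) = (d + 3*I)/(d^2 + 3*I*d + 18)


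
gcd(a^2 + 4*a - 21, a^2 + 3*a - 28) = a + 7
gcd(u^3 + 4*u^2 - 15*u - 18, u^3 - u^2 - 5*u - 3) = u^2 - 2*u - 3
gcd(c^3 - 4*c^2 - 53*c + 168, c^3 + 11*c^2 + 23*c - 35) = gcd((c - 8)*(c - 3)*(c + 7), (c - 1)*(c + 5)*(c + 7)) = c + 7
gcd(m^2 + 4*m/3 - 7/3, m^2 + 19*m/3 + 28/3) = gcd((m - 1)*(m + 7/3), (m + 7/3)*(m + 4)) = m + 7/3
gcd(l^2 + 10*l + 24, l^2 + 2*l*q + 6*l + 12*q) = l + 6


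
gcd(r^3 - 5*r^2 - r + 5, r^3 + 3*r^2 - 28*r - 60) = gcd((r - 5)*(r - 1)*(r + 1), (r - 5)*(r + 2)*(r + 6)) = r - 5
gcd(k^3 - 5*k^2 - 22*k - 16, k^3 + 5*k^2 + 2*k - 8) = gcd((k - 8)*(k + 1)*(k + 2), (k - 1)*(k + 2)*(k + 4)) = k + 2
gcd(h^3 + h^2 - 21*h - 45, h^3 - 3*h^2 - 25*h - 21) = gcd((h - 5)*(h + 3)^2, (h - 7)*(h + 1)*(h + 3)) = h + 3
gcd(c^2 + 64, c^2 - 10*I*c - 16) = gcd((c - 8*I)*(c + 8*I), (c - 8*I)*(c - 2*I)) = c - 8*I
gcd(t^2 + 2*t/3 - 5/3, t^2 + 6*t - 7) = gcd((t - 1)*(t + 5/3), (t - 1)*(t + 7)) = t - 1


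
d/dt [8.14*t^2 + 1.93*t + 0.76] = 16.28*t + 1.93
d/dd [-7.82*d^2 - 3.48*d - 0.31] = -15.64*d - 3.48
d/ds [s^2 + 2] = 2*s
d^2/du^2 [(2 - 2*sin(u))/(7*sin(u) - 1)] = 12*(-7*sin(u)^2 - sin(u) + 14)/(7*sin(u) - 1)^3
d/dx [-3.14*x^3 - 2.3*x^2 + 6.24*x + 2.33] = -9.42*x^2 - 4.6*x + 6.24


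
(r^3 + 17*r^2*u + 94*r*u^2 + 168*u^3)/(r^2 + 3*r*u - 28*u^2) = (r^2 + 10*r*u + 24*u^2)/(r - 4*u)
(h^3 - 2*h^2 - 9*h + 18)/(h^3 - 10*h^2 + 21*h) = (h^2 + h - 6)/(h*(h - 7))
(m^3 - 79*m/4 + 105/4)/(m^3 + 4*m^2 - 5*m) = (m^2 - 5*m + 21/4)/(m*(m - 1))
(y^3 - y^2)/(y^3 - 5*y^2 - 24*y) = y*(1 - y)/(-y^2 + 5*y + 24)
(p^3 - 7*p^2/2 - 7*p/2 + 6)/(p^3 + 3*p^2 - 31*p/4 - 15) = 2*(p^2 - 5*p + 4)/(2*p^2 + 3*p - 20)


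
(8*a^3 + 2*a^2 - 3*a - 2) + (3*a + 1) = 8*a^3 + 2*a^2 - 1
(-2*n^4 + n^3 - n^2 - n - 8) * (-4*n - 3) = 8*n^5 + 2*n^4 + n^3 + 7*n^2 + 35*n + 24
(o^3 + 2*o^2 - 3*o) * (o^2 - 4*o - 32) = o^5 - 2*o^4 - 43*o^3 - 52*o^2 + 96*o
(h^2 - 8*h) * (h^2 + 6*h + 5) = h^4 - 2*h^3 - 43*h^2 - 40*h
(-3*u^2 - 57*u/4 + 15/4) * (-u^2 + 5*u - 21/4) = 3*u^4 - 3*u^3/4 - 237*u^2/4 + 1497*u/16 - 315/16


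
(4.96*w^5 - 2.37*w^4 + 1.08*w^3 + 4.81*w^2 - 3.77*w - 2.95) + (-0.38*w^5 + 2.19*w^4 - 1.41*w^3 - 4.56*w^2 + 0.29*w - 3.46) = 4.58*w^5 - 0.18*w^4 - 0.33*w^3 + 0.25*w^2 - 3.48*w - 6.41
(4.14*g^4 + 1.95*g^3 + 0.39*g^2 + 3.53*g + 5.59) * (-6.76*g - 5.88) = -27.9864*g^5 - 37.5252*g^4 - 14.1024*g^3 - 26.156*g^2 - 58.5448*g - 32.8692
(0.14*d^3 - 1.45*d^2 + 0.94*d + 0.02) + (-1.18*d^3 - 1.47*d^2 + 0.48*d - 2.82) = -1.04*d^3 - 2.92*d^2 + 1.42*d - 2.8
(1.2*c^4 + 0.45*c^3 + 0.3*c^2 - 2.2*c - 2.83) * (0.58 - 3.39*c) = -4.068*c^5 - 0.8295*c^4 - 0.756*c^3 + 7.632*c^2 + 8.3177*c - 1.6414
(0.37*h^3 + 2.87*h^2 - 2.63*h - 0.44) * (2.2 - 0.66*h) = -0.2442*h^4 - 1.0802*h^3 + 8.0498*h^2 - 5.4956*h - 0.968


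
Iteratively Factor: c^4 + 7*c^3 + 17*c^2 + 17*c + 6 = (c + 2)*(c^3 + 5*c^2 + 7*c + 3) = (c + 2)*(c + 3)*(c^2 + 2*c + 1) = (c + 1)*(c + 2)*(c + 3)*(c + 1)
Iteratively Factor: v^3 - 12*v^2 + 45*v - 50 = (v - 2)*(v^2 - 10*v + 25) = (v - 5)*(v - 2)*(v - 5)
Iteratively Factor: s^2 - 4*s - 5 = (s - 5)*(s + 1)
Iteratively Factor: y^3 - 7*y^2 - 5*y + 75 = (y + 3)*(y^2 - 10*y + 25) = (y - 5)*(y + 3)*(y - 5)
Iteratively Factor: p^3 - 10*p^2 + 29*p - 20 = (p - 1)*(p^2 - 9*p + 20) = (p - 4)*(p - 1)*(p - 5)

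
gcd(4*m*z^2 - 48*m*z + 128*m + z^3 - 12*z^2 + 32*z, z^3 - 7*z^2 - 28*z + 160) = z^2 - 12*z + 32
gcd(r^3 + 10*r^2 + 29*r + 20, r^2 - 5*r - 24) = 1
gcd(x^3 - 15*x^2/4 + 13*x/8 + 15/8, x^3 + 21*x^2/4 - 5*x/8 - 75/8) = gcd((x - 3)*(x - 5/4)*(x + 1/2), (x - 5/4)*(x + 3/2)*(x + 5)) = x - 5/4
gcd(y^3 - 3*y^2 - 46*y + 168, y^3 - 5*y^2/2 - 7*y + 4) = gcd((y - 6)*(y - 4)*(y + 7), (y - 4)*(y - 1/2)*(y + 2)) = y - 4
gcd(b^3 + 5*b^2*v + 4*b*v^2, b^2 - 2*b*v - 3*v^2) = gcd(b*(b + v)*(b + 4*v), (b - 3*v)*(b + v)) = b + v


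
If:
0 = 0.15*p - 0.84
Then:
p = 5.60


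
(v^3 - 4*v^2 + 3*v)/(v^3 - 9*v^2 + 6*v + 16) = v*(v^2 - 4*v + 3)/(v^3 - 9*v^2 + 6*v + 16)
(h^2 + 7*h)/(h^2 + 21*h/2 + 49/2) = 2*h/(2*h + 7)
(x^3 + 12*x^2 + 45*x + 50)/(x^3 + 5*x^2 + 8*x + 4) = (x^2 + 10*x + 25)/(x^2 + 3*x + 2)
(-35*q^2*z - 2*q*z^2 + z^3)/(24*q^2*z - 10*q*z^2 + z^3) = (-35*q^2 - 2*q*z + z^2)/(24*q^2 - 10*q*z + z^2)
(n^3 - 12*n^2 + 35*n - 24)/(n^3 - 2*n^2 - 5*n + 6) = (n - 8)/(n + 2)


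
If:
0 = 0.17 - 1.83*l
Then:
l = 0.09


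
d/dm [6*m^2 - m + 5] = 12*m - 1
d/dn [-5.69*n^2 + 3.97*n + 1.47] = 3.97 - 11.38*n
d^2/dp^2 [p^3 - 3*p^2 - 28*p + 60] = 6*p - 6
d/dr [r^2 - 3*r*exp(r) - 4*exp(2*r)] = -3*r*exp(r) + 2*r - 8*exp(2*r) - 3*exp(r)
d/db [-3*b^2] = -6*b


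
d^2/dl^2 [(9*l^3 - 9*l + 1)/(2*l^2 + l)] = 2*(-27*l^3 + 12*l^2 + 6*l + 1)/(l^3*(8*l^3 + 12*l^2 + 6*l + 1))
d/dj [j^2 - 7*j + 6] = 2*j - 7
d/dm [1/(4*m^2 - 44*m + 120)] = (11 - 2*m)/(4*(m^2 - 11*m + 30)^2)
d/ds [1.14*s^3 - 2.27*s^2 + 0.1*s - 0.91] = 3.42*s^2 - 4.54*s + 0.1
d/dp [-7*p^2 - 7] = -14*p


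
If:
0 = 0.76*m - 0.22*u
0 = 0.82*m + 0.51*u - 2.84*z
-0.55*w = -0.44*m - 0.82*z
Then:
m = 1.1*z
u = 3.8*z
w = 2.37090909090909*z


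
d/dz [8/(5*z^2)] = -16/(5*z^3)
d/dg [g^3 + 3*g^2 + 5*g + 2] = 3*g^2 + 6*g + 5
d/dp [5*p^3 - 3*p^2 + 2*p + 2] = 15*p^2 - 6*p + 2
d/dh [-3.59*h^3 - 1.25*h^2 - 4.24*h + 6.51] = -10.77*h^2 - 2.5*h - 4.24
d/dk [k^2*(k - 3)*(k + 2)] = k*(4*k^2 - 3*k - 12)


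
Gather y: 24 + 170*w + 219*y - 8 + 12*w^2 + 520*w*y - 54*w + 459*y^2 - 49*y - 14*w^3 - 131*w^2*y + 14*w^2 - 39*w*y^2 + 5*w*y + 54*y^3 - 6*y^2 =-14*w^3 + 26*w^2 + 116*w + 54*y^3 + y^2*(453 - 39*w) + y*(-131*w^2 + 525*w + 170) + 16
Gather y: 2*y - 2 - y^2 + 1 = -y^2 + 2*y - 1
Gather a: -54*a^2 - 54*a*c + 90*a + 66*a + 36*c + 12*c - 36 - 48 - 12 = -54*a^2 + a*(156 - 54*c) + 48*c - 96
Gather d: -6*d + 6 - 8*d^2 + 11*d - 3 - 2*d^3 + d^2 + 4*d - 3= -2*d^3 - 7*d^2 + 9*d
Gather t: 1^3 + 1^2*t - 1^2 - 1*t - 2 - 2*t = -2*t - 2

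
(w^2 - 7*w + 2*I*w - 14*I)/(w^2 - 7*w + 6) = (w^2 + w*(-7 + 2*I) - 14*I)/(w^2 - 7*w + 6)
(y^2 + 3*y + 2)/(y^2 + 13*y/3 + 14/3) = 3*(y + 1)/(3*y + 7)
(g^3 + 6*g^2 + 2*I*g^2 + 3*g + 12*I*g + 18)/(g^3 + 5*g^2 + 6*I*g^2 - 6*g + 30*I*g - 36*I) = (g^2 + 2*I*g + 3)/(g^2 + g*(-1 + 6*I) - 6*I)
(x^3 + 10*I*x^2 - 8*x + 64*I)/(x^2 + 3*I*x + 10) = (x^2 + 12*I*x - 32)/(x + 5*I)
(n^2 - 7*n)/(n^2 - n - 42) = n/(n + 6)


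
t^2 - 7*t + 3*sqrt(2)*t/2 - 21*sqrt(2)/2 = (t - 7)*(t + 3*sqrt(2)/2)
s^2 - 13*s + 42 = (s - 7)*(s - 6)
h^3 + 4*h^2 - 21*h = h*(h - 3)*(h + 7)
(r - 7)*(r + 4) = r^2 - 3*r - 28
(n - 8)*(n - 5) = n^2 - 13*n + 40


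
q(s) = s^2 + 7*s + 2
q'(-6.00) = -5.00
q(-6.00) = -4.00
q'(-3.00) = 1.00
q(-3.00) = -10.00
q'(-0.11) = 6.78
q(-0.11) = 1.24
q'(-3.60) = -0.20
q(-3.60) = -10.24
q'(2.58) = 12.16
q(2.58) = 26.72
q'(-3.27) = 0.46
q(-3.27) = -10.20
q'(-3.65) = -0.30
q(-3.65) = -10.23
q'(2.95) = 12.90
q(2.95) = 31.35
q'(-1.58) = 3.84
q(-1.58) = -6.56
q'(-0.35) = 6.30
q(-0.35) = -0.33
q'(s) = 2*s + 7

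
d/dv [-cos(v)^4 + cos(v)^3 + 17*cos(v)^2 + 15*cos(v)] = (4*cos(v)^3 - 3*cos(v)^2 - 34*cos(v) - 15)*sin(v)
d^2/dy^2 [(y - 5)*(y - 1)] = 2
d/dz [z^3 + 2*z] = 3*z^2 + 2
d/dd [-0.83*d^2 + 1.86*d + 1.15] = 1.86 - 1.66*d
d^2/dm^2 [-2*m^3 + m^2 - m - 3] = 2 - 12*m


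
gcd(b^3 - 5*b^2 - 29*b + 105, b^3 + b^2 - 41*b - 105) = b^2 - 2*b - 35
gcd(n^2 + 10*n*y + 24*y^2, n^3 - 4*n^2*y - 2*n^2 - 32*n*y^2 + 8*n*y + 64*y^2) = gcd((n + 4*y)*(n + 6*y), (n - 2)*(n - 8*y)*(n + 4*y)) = n + 4*y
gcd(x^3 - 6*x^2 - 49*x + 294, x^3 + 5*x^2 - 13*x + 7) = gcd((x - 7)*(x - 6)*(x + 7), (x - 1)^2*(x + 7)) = x + 7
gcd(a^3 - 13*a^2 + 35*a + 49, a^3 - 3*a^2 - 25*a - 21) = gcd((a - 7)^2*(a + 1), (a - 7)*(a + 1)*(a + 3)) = a^2 - 6*a - 7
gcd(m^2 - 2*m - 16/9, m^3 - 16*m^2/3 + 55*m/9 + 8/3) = m - 8/3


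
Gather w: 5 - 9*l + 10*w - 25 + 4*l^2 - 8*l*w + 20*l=4*l^2 + 11*l + w*(10 - 8*l) - 20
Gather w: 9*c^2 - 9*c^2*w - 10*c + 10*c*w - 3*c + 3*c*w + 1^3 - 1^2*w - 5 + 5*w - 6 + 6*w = 9*c^2 - 13*c + w*(-9*c^2 + 13*c + 10) - 10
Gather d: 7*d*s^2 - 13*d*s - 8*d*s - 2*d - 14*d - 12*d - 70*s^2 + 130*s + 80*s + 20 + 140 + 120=d*(7*s^2 - 21*s - 28) - 70*s^2 + 210*s + 280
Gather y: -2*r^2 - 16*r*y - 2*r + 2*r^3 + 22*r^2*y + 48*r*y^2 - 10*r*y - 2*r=2*r^3 - 2*r^2 + 48*r*y^2 - 4*r + y*(22*r^2 - 26*r)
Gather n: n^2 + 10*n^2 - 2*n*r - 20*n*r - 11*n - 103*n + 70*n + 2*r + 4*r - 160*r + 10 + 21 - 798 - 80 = 11*n^2 + n*(-22*r - 44) - 154*r - 847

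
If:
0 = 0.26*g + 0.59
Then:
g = -2.27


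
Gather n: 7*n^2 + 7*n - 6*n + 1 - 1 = 7*n^2 + n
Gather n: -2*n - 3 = -2*n - 3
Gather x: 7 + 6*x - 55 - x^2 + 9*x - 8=-x^2 + 15*x - 56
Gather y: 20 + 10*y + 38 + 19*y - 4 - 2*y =27*y + 54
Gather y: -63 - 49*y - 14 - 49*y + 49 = -98*y - 28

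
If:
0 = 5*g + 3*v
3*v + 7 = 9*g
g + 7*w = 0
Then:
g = 1/2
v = -5/6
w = -1/14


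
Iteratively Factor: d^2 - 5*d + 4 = (d - 4)*(d - 1)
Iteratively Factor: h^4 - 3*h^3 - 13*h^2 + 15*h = (h - 5)*(h^3 + 2*h^2 - 3*h) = (h - 5)*(h + 3)*(h^2 - h) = h*(h - 5)*(h + 3)*(h - 1)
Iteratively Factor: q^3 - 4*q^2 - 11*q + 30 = (q - 5)*(q^2 + q - 6) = (q - 5)*(q + 3)*(q - 2)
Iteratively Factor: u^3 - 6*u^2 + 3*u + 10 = (u + 1)*(u^2 - 7*u + 10) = (u - 5)*(u + 1)*(u - 2)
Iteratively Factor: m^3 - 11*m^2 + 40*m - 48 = (m - 3)*(m^2 - 8*m + 16) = (m - 4)*(m - 3)*(m - 4)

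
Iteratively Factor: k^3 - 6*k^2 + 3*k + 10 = (k - 2)*(k^2 - 4*k - 5) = (k - 5)*(k - 2)*(k + 1)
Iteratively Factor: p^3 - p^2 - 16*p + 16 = (p + 4)*(p^2 - 5*p + 4) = (p - 4)*(p + 4)*(p - 1)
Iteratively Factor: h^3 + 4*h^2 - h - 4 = (h - 1)*(h^2 + 5*h + 4) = (h - 1)*(h + 1)*(h + 4)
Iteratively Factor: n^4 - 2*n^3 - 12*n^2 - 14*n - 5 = (n + 1)*(n^3 - 3*n^2 - 9*n - 5) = (n + 1)^2*(n^2 - 4*n - 5) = (n - 5)*(n + 1)^2*(n + 1)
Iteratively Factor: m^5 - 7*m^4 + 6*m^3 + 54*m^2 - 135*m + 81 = (m - 3)*(m^4 - 4*m^3 - 6*m^2 + 36*m - 27) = (m - 3)^2*(m^3 - m^2 - 9*m + 9) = (m - 3)^2*(m - 1)*(m^2 - 9) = (m - 3)^2*(m - 1)*(m + 3)*(m - 3)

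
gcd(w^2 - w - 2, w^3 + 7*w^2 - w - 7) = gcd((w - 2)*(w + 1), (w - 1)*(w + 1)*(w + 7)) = w + 1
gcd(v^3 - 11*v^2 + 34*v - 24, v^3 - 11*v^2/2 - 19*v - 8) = 1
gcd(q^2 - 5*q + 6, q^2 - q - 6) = q - 3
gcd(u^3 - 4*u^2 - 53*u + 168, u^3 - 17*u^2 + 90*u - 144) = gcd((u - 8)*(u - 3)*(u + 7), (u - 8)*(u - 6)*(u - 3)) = u^2 - 11*u + 24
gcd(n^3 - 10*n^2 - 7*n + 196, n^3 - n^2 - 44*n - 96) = n + 4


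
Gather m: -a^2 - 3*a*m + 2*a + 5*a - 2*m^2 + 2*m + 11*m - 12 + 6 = -a^2 + 7*a - 2*m^2 + m*(13 - 3*a) - 6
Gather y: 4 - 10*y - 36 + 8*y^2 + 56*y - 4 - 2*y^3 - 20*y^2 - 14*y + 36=-2*y^3 - 12*y^2 + 32*y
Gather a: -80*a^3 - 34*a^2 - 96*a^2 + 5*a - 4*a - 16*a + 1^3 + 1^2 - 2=-80*a^3 - 130*a^2 - 15*a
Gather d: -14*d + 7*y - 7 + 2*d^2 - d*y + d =2*d^2 + d*(-y - 13) + 7*y - 7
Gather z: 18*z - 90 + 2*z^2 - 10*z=2*z^2 + 8*z - 90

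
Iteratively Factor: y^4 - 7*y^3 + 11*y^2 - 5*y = (y - 5)*(y^3 - 2*y^2 + y) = (y - 5)*(y - 1)*(y^2 - y) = (y - 5)*(y - 1)^2*(y)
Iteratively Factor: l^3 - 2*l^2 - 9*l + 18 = (l - 3)*(l^2 + l - 6) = (l - 3)*(l + 3)*(l - 2)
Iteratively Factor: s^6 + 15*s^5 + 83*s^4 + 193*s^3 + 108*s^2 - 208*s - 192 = (s - 1)*(s^5 + 16*s^4 + 99*s^3 + 292*s^2 + 400*s + 192) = (s - 1)*(s + 3)*(s^4 + 13*s^3 + 60*s^2 + 112*s + 64) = (s - 1)*(s + 3)*(s + 4)*(s^3 + 9*s^2 + 24*s + 16) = (s - 1)*(s + 3)*(s + 4)^2*(s^2 + 5*s + 4) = (s - 1)*(s + 1)*(s + 3)*(s + 4)^2*(s + 4)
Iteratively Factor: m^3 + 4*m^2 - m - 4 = (m + 4)*(m^2 - 1) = (m + 1)*(m + 4)*(m - 1)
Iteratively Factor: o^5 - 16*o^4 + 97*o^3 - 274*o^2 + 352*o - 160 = (o - 1)*(o^4 - 15*o^3 + 82*o^2 - 192*o + 160) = (o - 4)*(o - 1)*(o^3 - 11*o^2 + 38*o - 40) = (o - 5)*(o - 4)*(o - 1)*(o^2 - 6*o + 8) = (o - 5)*(o - 4)*(o - 2)*(o - 1)*(o - 4)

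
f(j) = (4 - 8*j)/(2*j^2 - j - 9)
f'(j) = (1 - 4*j)*(4 - 8*j)/(2*j^2 - j - 9)^2 - 8/(2*j^2 - j - 9)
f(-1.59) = -7.10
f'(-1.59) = 25.61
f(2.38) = 293.75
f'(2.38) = 49038.09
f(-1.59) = -7.10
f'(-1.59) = 25.61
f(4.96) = -1.01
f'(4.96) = 0.31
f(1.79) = 2.36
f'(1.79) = 5.14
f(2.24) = 11.55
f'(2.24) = 82.97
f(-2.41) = 4.63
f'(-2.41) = 8.21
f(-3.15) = 2.09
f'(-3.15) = 1.46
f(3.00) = -3.33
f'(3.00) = 4.78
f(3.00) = -3.33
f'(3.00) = 4.78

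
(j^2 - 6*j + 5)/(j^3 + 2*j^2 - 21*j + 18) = (j - 5)/(j^2 + 3*j - 18)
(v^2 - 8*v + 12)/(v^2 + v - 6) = (v - 6)/(v + 3)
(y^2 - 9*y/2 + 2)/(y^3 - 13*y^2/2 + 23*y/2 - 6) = (2*y - 1)/(2*y^2 - 5*y + 3)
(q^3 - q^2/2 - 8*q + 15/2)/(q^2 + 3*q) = q - 7/2 + 5/(2*q)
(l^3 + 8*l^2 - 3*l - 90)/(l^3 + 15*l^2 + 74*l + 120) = (l - 3)/(l + 4)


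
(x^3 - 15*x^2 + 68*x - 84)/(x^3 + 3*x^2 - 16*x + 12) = (x^2 - 13*x + 42)/(x^2 + 5*x - 6)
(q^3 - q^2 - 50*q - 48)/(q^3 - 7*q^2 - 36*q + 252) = (q^2 - 7*q - 8)/(q^2 - 13*q + 42)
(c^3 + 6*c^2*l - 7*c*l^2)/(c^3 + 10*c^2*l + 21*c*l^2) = (c - l)/(c + 3*l)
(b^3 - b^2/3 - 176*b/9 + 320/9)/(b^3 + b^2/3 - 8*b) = (3*b^2 + 7*b - 40)/(3*b*(b + 3))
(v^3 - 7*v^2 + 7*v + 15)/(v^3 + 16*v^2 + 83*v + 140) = (v^3 - 7*v^2 + 7*v + 15)/(v^3 + 16*v^2 + 83*v + 140)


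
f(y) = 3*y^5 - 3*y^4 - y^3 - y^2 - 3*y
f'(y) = 15*y^4 - 12*y^3 - 3*y^2 - 2*y - 3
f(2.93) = 384.20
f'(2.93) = 769.05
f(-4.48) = -6539.09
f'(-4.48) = 7067.05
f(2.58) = 178.45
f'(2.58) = 430.40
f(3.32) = 788.02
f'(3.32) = 1340.56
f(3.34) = 815.19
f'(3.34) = 1376.45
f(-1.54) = -36.96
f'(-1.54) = 121.16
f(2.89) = 354.37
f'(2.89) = 722.88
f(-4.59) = -7354.21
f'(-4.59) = 7761.38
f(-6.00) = -27018.00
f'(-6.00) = 21933.00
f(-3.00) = -945.00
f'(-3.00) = 1515.00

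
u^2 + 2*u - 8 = (u - 2)*(u + 4)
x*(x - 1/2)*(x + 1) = x^3 + x^2/2 - x/2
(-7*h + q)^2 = 49*h^2 - 14*h*q + q^2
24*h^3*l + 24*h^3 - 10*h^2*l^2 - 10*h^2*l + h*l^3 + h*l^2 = (-6*h + l)*(-4*h + l)*(h*l + h)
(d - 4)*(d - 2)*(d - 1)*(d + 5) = d^4 - 2*d^3 - 21*d^2 + 62*d - 40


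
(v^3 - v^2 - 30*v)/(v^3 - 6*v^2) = (v + 5)/v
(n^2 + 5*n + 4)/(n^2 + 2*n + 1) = (n + 4)/(n + 1)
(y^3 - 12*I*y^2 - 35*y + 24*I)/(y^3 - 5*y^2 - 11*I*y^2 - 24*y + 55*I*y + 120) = (y - I)/(y - 5)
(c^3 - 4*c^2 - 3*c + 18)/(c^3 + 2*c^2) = 1 - 6/c + 9/c^2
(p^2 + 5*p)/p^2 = (p + 5)/p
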